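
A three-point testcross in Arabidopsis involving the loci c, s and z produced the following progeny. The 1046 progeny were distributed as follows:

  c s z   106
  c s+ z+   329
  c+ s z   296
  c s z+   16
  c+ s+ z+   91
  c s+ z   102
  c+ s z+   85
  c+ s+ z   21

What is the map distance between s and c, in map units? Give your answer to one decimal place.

22.4 map units

The two most frequent reciprocal classes, c s+ z+ and c+ s z, are the parental types, so the F1 was c s+ z+ / c+ s z.
The two rarest classes, c s z+ and c+ s+ z, are the double crossovers. Comparing them with the parentals, only the s allele has switched, so s is the middle locus and the order is c – s – z.
Crossovers in the c–s interval produce the single-crossover classes c+ s+ z+ and c s z (91 + 106 = 197) plus the double crossovers (37).
RF(c–s) = (197 + 37) / 1046 = 234/1046 = 0.2237 → 22.4 map units.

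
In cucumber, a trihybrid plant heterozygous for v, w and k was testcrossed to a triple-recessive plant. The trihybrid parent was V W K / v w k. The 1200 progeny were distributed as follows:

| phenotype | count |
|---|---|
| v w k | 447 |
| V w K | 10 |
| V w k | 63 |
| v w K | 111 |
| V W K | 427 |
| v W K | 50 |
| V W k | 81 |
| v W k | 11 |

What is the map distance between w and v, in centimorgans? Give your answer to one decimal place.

The two rarest classes, V w K and v W k, are the double crossovers. Comparing them with the parentals, only the w allele has switched, so w is the middle locus and the order is k – w – v.
Crossovers in the w–v interval produce the single-crossover classes v W K and V w k (50 + 63 = 113) plus the double crossovers (21).
RF(w–v) = (113 + 21) / 1200 = 134/1200 = 0.1117 → 11.2 centimorgans.

11.2 centimorgans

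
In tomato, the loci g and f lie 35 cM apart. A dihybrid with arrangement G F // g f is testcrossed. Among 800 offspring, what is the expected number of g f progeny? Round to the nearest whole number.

A map distance of 35 cM corresponds to a recombination frequency of 0.350.
The F1 is G F / g f, so g f is a parental gamete class with expected frequency (1 − r)/2 = 0.650/2 = 0.3250.
Expected number = 0.3250 × 800 = 260.00 ≈ 260.

260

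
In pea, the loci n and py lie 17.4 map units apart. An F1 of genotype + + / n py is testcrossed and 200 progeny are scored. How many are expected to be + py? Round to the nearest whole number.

A map distance of 17.4 map units corresponds to a recombination frequency of 0.174.
The F1 is + + / n py, so + py is a recombinant gamete class with expected frequency r/2 = 0.174/2 = 0.0870.
Expected number = 0.0870 × 200 = 17.40 ≈ 17.

17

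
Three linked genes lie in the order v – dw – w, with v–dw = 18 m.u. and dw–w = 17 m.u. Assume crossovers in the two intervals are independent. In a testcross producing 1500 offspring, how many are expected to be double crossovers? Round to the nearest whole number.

46

Map distances give recombination frequencies of 0.180 and 0.170 for the two intervals.
With no interference, expected double-crossover frequency = 0.180 × 0.170 = 0.03060.
Expected number = 0.03060 × 1500 = 45.90 ≈ 46.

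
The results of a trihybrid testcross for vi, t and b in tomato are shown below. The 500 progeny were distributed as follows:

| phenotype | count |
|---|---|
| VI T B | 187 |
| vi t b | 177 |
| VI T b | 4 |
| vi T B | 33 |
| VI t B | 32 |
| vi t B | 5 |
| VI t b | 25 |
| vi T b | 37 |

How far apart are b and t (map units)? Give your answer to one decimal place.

15.6 map units

The two most frequent reciprocal classes, vi t b and VI T B, are the parental types, so the F1 was vi t b / VI T B.
The two rarest classes, vi t B and VI T b, are the double crossovers. Comparing them with the parentals, only the b allele has switched, so b is the middle locus and the order is t – b – vi.
Crossovers in the t–b interval produce the single-crossover classes vi T b and VI t B (37 + 32 = 69) plus the double crossovers (9).
RF(t–b) = (69 + 9) / 500 = 78/500 = 0.1560 → 15.6 map units.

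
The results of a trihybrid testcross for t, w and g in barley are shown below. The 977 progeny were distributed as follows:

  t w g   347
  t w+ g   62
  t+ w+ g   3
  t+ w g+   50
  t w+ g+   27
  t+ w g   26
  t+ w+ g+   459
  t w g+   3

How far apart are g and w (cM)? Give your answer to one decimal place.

The two most frequent reciprocal classes, t w g and t+ w+ g+, are the parental types, so the F1 was t w g / t+ w+ g+.
The two rarest classes, t w g+ and t+ w+ g, are the double crossovers. Comparing them with the parentals, only the g allele has switched, so g is the middle locus and the order is t – g – w.
Crossovers in the g–w interval produce the single-crossover classes t w+ g and t+ w g+ (62 + 50 = 112) plus the double crossovers (6).
RF(g–w) = (112 + 6) / 977 = 118/977 = 0.1208 → 12.1 cM.

12.1 cM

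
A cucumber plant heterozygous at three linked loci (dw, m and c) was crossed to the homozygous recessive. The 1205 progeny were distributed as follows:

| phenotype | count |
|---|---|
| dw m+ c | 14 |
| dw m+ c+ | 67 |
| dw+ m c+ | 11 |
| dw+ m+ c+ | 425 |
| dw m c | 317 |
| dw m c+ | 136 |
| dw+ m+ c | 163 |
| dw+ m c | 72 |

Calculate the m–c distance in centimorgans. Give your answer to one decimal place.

The two most frequent reciprocal classes, dw m c and dw+ m+ c+, are the parental types, so the F1 was dw m c / dw+ m+ c+.
The two rarest classes, dw m+ c and dw+ m c+, are the double crossovers. Comparing them with the parentals, only the m allele has switched, so m is the middle locus and the order is c – m – dw.
Crossovers in the c–m interval produce the single-crossover classes dw m c+ and dw+ m+ c (136 + 163 = 299) plus the double crossovers (25).
RF(c–m) = (299 + 25) / 1205 = 324/1205 = 0.2689 → 26.9 centimorgans.

26.9 centimorgans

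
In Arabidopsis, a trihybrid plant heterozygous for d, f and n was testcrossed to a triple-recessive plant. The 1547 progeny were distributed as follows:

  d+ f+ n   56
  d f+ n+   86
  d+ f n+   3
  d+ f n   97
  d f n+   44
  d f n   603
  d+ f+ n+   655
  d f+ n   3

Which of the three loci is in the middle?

The two most frequent reciprocal classes, d+ f+ n+ and d f n, are the parental types, so the F1 was d+ f+ n+ / d f n.
The two rarest classes, d+ f n+ and d f+ n, are the double crossovers. Comparing them with the parentals, only the f allele has switched, so f is the middle locus and the order is n – f – d.

f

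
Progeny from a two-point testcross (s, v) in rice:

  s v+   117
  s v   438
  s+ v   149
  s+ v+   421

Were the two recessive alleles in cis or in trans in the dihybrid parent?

The two most frequent classes are s+ v+ (421) and s v (438); these are the parental (non-recombinant) types.
So the F1 carried s+ v+ on one chromosome and s v on the other — the recessive alleles are on the same chromosome (cis / coupling).

cis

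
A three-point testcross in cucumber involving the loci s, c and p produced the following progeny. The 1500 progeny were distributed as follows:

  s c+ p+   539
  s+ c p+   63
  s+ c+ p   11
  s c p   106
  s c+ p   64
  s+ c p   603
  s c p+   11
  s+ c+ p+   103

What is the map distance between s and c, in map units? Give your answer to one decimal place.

15.4 map units

The two most frequent reciprocal classes, s+ c p and s c+ p+, are the parental types, so the F1 was s+ c p / s c+ p+.
The two rarest classes, s+ c+ p and s c p+, are the double crossovers. Comparing them with the parentals, only the c allele has switched, so c is the middle locus and the order is s – c – p.
Crossovers in the s–c interval produce the single-crossover classes s c p and s+ c+ p+ (106 + 103 = 209) plus the double crossovers (22).
RF(s–c) = (209 + 22) / 1500 = 231/1500 = 0.1540 → 15.4 map units.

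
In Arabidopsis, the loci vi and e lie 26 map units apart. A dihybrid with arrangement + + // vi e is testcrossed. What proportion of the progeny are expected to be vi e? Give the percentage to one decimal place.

37.0%

A map distance of 26 map units corresponds to a recombination frequency of 0.260.
The F1 is + + / vi e, so vi e is a parental gamete class with expected frequency (1 − r)/2 = 0.740/2 = 0.3700.
That is 0.3700 = 37.0% of the progeny.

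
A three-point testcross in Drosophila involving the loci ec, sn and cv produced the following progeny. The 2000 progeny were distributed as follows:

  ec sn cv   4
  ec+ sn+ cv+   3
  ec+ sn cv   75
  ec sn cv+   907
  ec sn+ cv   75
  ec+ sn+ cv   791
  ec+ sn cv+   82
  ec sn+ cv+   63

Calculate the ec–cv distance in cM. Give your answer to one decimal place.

The two most frequent reciprocal classes, ec+ sn+ cv and ec sn cv+, are the parental types, so the F1 was ec+ sn+ cv / ec sn cv+.
The two rarest classes, ec+ sn+ cv+ and ec sn cv, are the double crossovers. Comparing them with the parentals, only the cv allele has switched, so cv is the middle locus and the order is sn – cv – ec.
Crossovers in the cv–ec interval produce the single-crossover classes ec sn+ cv and ec+ sn cv+ (75 + 82 = 157) plus the double crossovers (7).
RF(cv–ec) = (157 + 7) / 2000 = 164/2000 = 0.0820 → 8.2 cM.

8.2 cM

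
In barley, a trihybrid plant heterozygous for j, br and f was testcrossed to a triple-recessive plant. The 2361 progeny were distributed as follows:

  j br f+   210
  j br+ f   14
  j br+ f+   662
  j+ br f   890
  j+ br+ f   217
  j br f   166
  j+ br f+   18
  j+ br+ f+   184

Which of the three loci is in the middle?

The two most frequent reciprocal classes, j br+ f+ and j+ br f, are the parental types, so the F1 was j br+ f+ / j+ br f.
The two rarest classes, j br+ f and j+ br f+, are the double crossovers. Comparing them with the parentals, only the f allele has switched, so f is the middle locus and the order is j – f – br.

f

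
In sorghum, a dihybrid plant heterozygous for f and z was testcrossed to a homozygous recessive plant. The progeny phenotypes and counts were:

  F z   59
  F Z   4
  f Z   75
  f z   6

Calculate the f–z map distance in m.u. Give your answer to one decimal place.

6.9 m.u.

The two most frequent classes, F z (59) and f Z (75), are the parental types, so the F1 was F z / f Z.
The recombinant classes are F Z and f z: 4 + 6 = 10.
Recombination frequency = 10/144 = 0.0694 ≈ 6.9%, i.e. 6.9 m.u.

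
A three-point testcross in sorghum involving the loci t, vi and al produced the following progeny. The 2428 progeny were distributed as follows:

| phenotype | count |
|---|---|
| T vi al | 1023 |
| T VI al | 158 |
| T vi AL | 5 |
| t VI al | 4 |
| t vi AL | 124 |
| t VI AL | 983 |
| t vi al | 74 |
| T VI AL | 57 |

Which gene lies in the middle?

The two most frequent reciprocal classes, t VI AL and T vi al, are the parental types, so the F1 was t VI AL / T vi al.
The two rarest classes, t VI al and T vi AL, are the double crossovers. Comparing them with the parentals, only the al allele has switched, so al is the middle locus and the order is vi – al – t.

al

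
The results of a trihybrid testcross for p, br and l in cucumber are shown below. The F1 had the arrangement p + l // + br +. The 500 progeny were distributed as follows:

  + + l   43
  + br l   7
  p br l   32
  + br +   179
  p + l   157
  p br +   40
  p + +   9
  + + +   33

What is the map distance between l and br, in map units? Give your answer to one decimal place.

The two rarest classes, p + + and + br l, are the double crossovers. Comparing them with the parentals, only the l allele has switched, so l is the middle locus and the order is br – l – p.
Crossovers in the br–l interval produce the single-crossover classes p br l and + + + (32 + 33 = 65) plus the double crossovers (16).
RF(br–l) = (65 + 16) / 500 = 81/500 = 0.1620 → 16.2 map units.

16.2 map units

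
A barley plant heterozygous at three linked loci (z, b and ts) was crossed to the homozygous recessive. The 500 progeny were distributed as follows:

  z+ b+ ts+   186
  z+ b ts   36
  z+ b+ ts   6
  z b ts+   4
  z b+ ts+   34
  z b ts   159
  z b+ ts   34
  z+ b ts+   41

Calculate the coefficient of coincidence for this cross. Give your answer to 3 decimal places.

The two most frequent reciprocal classes, z b ts and z+ b+ ts+, are the parental types, so the F1 was z b ts / z+ b+ ts+.
The two rarest classes, z b ts+ and z+ b+ ts, are the double crossovers. Comparing them with the parentals, only the ts allele has switched, so ts is the middle locus and the order is b – ts – z.
b–ts: (75 + 10)/500 = 0.1700; ts–z: (70 + 10)/500 = 0.1600.
Expected DCO frequency = 0.1700 × 0.1600 ≈ 0.02720; observed = 10/500 ≈ 0.02000.
Coefficient of coincidence = 0.02000/0.02720 ≈ 0.735.

0.735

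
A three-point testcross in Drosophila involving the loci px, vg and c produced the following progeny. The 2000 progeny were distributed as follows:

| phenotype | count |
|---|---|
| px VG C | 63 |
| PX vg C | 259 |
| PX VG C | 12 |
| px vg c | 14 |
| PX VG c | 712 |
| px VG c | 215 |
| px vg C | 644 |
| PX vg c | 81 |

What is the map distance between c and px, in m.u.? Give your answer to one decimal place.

The two most frequent reciprocal classes, px vg C and PX VG c, are the parental types, so the F1 was px vg C / PX VG c.
The two rarest classes, px vg c and PX VG C, are the double crossovers. Comparing them with the parentals, only the c allele has switched, so c is the middle locus and the order is vg – c – px.
Crossovers in the c–px interval produce the single-crossover classes PX vg C and px VG c (259 + 215 = 474) plus the double crossovers (26).
RF(c–px) = (474 + 26) / 2000 = 500/2000 = 0.2500 → 25.0 m.u.

25.0 m.u.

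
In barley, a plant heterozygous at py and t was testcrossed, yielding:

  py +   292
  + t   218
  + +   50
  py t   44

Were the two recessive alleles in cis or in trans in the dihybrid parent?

trans

The two most frequent classes are + t (218) and py + (292); these are the parental (non-recombinant) types.
So the F1 carried + t on one chromosome and py + on the other — the recessive alleles are on opposite chromosomes (trans / repulsion).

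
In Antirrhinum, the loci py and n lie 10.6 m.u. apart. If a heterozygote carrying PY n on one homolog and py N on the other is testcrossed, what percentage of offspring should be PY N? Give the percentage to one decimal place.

A map distance of 10.6 m.u. corresponds to a recombination frequency of 0.106.
The F1 is PY n / py N, so PY N is a recombinant gamete class with expected frequency r/2 = 0.106/2 = 0.0530.
That is 0.0530 = 5.3% of the progeny.

5.3%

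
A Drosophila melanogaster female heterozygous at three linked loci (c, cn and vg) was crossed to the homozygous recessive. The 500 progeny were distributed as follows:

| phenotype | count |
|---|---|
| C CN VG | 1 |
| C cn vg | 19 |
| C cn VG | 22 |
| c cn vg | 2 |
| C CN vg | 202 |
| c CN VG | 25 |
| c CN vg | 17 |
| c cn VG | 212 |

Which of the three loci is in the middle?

The two most frequent reciprocal classes, C CN vg and c cn VG, are the parental types, so the F1 was C CN vg / c cn VG.
The two rarest classes, C CN VG and c cn vg, are the double crossovers. Comparing them with the parentals, only the vg allele has switched, so vg is the middle locus and the order is cn – vg – c.

vg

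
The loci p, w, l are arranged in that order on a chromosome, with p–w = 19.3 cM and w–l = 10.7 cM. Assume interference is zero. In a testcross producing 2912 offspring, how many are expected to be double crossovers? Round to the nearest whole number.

Map distances give recombination frequencies of 0.193 and 0.107 for the two intervals.
With no interference, expected double-crossover frequency = 0.193 × 0.107 = 0.02065.
Expected number = 0.02065 × 2912 = 60.14 ≈ 60.

60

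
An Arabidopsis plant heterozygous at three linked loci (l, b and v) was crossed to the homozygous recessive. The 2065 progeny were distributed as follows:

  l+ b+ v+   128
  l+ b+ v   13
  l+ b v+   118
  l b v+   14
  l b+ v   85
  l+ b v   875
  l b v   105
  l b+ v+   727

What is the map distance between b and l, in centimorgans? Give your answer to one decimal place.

The two most frequent reciprocal classes, l+ b v and l b+ v+, are the parental types, so the F1 was l+ b v / l b+ v+.
The two rarest classes, l+ b+ v and l b v+, are the double crossovers. Comparing them with the parentals, only the b allele has switched, so b is the middle locus and the order is v – b – l.
Crossovers in the b–l interval produce the single-crossover classes l b v and l+ b+ v+ (105 + 128 = 233) plus the double crossovers (27).
RF(b–l) = (233 + 27) / 2065 = 260/2065 = 0.1259 → 12.6 centimorgans.

12.6 centimorgans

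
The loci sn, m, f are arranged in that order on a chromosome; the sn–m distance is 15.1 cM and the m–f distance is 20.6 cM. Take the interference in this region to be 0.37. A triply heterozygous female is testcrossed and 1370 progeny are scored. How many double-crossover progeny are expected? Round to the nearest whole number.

27

Map distances give recombination frequencies of 0.151 and 0.206 for the two intervals.
With interference 0.37 (so coincidence = 0.63), expected double-crossover frequency = 0.151 × 0.206 × 0.63 = 0.01960.
Expected number = 0.01960 × 1370 = 26.85 ≈ 27.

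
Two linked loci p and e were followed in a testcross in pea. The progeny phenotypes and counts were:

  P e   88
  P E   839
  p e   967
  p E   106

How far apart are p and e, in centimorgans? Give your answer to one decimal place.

9.7 centimorgans

The two most frequent classes, P E (839) and p e (967), are the parental types, so the F1 was P E / p e.
The recombinant classes are P e and p E: 88 + 106 = 194.
Recombination frequency = 194/2000 = 0.0970 ≈ 9.7%, i.e. 9.7 centimorgans.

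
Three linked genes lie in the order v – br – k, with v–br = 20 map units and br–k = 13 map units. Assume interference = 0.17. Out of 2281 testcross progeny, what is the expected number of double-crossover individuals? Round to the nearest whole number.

Map distances give recombination frequencies of 0.200 and 0.130 for the two intervals.
With interference 0.17 (so coincidence = 0.83), expected double-crossover frequency = 0.200 × 0.130 × 0.83 = 0.02158.
Expected number = 0.02158 × 2281 = 49.22 ≈ 49.

49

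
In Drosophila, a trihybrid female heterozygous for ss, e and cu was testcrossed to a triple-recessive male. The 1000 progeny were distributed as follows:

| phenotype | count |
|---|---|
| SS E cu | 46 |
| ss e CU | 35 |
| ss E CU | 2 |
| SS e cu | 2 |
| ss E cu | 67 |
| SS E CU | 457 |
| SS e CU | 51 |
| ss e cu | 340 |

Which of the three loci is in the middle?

ss

The two most frequent reciprocal classes, ss e cu and SS E CU, are the parental types, so the F1 was ss e cu / SS E CU.
The two rarest classes, SS e cu and ss E CU, are the double crossovers. Comparing them with the parentals, only the ss allele has switched, so ss is the middle locus and the order is e – ss – cu.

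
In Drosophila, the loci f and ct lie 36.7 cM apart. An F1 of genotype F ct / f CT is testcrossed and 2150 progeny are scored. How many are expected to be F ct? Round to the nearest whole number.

680

A map distance of 36.7 cM corresponds to a recombination frequency of 0.367.
The F1 is F ct / f CT, so F ct is a parental gamete class with expected frequency (1 − r)/2 = 0.633/2 = 0.3165.
Expected number = 0.3165 × 2150 = 680.48 ≈ 680.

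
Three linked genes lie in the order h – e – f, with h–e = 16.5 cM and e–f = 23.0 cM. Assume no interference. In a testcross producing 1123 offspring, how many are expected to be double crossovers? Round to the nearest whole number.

43

Map distances give recombination frequencies of 0.165 and 0.230 for the two intervals.
With no interference, expected double-crossover frequency = 0.165 × 0.230 = 0.03795.
Expected number = 0.03795 × 1123 = 42.62 ≈ 43.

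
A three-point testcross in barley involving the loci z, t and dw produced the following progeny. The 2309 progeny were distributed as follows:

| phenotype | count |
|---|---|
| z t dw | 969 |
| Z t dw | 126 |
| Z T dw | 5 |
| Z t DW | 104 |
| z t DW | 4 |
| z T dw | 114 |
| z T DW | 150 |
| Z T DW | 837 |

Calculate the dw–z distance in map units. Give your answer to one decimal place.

12.3 map units

The two most frequent reciprocal classes, z t dw and Z T DW, are the parental types, so the F1 was z t dw / Z T DW.
The two rarest classes, z t DW and Z T dw, are the double crossovers. Comparing them with the parentals, only the dw allele has switched, so dw is the middle locus and the order is t – dw – z.
Crossovers in the dw–z interval produce the single-crossover classes Z t dw and z T DW (126 + 150 = 276) plus the double crossovers (9).
RF(dw–z) = (276 + 9) / 2309 = 285/2309 = 0.1234 → 12.3 map units.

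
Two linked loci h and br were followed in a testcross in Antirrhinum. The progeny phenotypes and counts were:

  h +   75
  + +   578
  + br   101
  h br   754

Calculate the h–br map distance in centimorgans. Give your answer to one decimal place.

11.7 centimorgans

The two most frequent classes, + + (578) and h br (754), are the parental types, so the F1 was + + / h br.
The recombinant classes are + br and h +: 101 + 75 = 176.
Recombination frequency = 176/1508 = 0.1167 ≈ 11.7%, i.e. 11.7 centimorgans.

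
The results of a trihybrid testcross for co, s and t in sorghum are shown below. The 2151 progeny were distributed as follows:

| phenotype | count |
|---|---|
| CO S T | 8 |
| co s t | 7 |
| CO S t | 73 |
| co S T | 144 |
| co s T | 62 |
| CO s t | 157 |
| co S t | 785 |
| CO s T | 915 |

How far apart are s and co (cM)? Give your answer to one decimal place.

The two most frequent reciprocal classes, CO s T and co S t, are the parental types, so the F1 was CO s T / co S t.
The two rarest classes, CO S T and co s t, are the double crossovers. Comparing them with the parentals, only the s allele has switched, so s is the middle locus and the order is t – s – co.
Crossovers in the s–co interval produce the single-crossover classes co s T and CO S t (62 + 73 = 135) plus the double crossovers (15).
RF(s–co) = (135 + 15) / 2151 = 150/2151 = 0.0697 → 7.0 cM.

7.0 cM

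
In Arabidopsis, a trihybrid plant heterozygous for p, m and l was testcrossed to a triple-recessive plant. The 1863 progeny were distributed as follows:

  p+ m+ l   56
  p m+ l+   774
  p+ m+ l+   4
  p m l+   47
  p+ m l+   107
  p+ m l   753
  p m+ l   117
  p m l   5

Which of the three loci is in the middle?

The two most frequent reciprocal classes, p+ m l and p m+ l+, are the parental types, so the F1 was p+ m l / p m+ l+.
The two rarest classes, p m l and p+ m+ l+, are the double crossovers. Comparing them with the parentals, only the p allele has switched, so p is the middle locus and the order is l – p – m.

p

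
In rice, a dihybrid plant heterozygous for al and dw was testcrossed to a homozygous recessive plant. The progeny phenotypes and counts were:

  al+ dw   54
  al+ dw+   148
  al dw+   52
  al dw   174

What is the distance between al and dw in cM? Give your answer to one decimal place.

The two most frequent classes, al+ dw+ (148) and al dw (174), are the parental types, so the F1 was al+ dw+ / al dw.
The recombinant classes are al+ dw and al dw+: 54 + 52 = 106.
Recombination frequency = 106/428 = 0.2477 ≈ 24.8%, i.e. 24.8 cM.

24.8 cM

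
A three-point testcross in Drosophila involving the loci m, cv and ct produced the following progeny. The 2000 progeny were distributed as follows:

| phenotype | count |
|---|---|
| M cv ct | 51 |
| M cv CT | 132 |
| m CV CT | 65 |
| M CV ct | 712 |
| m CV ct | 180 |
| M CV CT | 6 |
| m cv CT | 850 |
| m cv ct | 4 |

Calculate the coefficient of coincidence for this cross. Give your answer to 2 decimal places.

0.49

The two most frequent reciprocal classes, m cv CT and M CV ct, are the parental types, so the F1 was m cv CT / M CV ct.
The two rarest classes, m cv ct and M CV CT, are the double crossovers. Comparing them with the parentals, only the ct allele has switched, so ct is the middle locus and the order is m – ct – cv.
m–ct: (312 + 10)/2000 = 0.1610; ct–cv: (116 + 10)/2000 = 0.0630.
Expected DCO frequency = 0.1610 × 0.0630 ≈ 0.01014; observed = 10/2000 ≈ 0.00500.
Coefficient of coincidence = 0.00500/0.01014 ≈ 0.49.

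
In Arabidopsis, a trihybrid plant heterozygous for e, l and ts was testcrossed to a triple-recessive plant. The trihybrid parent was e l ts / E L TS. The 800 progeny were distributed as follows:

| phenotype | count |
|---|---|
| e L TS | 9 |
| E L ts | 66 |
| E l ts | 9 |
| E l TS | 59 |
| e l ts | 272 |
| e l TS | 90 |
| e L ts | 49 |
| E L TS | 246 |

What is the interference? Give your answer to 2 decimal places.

0.34

The two rarest classes, E l ts and e L TS, are the double crossovers. Comparing them with the parentals, only the e allele has switched, so e is the middle locus and the order is l – e – ts.
l–e: (108 + 18)/800 = 0.1575; e–ts: (156 + 18)/800 = 0.2175.
Expected DCO frequency = 0.1575 × 0.2175 ≈ 0.03426; observed = 18/800 ≈ 0.02250.
Coefficient of coincidence = 0.02250/0.03426 ≈ 0.66; interference = 1 − 0.66 = 0.34.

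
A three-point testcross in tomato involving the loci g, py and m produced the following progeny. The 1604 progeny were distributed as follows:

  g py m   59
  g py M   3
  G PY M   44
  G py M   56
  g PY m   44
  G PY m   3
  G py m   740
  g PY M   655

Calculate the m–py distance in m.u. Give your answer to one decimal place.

The two most frequent reciprocal classes, g PY M and G py m, are the parental types, so the F1 was g PY M / G py m.
The two rarest classes, g py M and G PY m, are the double crossovers. Comparing them with the parentals, only the py allele has switched, so py is the middle locus and the order is g – py – m.
Crossovers in the py–m interval produce the single-crossover classes g PY m and G py M (44 + 56 = 100) plus the double crossovers (6).
RF(py–m) = (100 + 6) / 1604 = 106/1604 = 0.0661 → 6.6 m.u.

6.6 m.u.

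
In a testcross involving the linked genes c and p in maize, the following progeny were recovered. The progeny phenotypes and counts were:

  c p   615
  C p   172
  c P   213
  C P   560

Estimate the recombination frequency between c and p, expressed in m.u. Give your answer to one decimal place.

The two most frequent classes, C P (560) and c p (615), are the parental types, so the F1 was C P / c p.
The recombinant classes are C p and c P: 172 + 213 = 385.
Recombination frequency = 385/1560 = 0.2468 ≈ 24.7%, i.e. 24.7 m.u.

24.7 m.u.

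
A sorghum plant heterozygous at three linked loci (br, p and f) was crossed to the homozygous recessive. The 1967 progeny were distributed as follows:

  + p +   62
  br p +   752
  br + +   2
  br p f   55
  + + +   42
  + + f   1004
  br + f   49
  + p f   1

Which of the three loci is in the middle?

The two most frequent reciprocal classes, br p + and + + f, are the parental types, so the F1 was br p + / + + f.
The two rarest classes, br + + and + p f, are the double crossovers. Comparing them with the parentals, only the p allele has switched, so p is the middle locus and the order is f – p – br.

p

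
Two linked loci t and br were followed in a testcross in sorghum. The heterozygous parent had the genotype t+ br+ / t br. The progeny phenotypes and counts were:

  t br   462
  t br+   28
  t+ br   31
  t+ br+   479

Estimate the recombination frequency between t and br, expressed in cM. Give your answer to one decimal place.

5.9 cM

The recombinant classes are t+ br and t br+: 31 + 28 = 59.
Recombination frequency = 59/1000 = 0.0590 ≈ 5.9%, i.e. 5.9 cM.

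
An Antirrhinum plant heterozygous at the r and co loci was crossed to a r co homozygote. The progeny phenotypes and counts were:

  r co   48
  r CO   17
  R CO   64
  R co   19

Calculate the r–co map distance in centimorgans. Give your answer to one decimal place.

24.3 centimorgans

The two most frequent classes, R CO (64) and r co (48), are the parental types, so the F1 was R CO / r co.
The recombinant classes are R co and r CO: 19 + 17 = 36.
Recombination frequency = 36/148 = 0.2432 ≈ 24.3%, i.e. 24.3 centimorgans.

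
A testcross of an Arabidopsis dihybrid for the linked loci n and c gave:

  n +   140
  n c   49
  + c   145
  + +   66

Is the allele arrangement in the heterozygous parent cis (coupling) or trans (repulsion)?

The two most frequent classes are + c (145) and n + (140); these are the parental (non-recombinant) types.
So the F1 carried + c on one chromosome and n + on the other — the recessive alleles are on opposite chromosomes (trans / repulsion).

trans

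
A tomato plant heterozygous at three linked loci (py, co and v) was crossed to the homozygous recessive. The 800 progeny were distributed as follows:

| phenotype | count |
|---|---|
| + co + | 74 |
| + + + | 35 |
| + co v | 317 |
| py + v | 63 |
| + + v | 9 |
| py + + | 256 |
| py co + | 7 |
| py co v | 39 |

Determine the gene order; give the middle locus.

The two most frequent reciprocal classes, py + + and + co v, are the parental types, so the F1 was py + + / + co v.
The two rarest classes, py co + and + + v, are the double crossovers. Comparing them with the parentals, only the co allele has switched, so co is the middle locus and the order is py – co – v.

co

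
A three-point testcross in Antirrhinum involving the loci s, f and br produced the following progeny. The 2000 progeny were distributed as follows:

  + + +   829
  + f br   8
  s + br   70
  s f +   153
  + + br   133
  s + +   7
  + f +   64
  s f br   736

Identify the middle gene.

The two most frequent reciprocal classes, s f br and + + +, are the parental types, so the F1 was s f br / + + +.
The two rarest classes, + f br and s + +, are the double crossovers. Comparing them with the parentals, only the s allele has switched, so s is the middle locus and the order is f – s – br.

s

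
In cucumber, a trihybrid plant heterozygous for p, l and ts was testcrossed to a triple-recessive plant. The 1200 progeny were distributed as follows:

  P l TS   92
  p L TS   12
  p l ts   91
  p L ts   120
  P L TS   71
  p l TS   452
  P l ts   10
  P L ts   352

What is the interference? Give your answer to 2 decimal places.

The two most frequent reciprocal classes, p l TS and P L ts, are the parental types, so the F1 was p l TS / P L ts.
The two rarest classes, p L TS and P l ts, are the double crossovers. Comparing them with the parentals, only the l allele has switched, so l is the middle locus and the order is p – l – ts.
p–l: (212 + 22)/1200 = 0.1950; l–ts: (162 + 22)/1200 = 0.1533.
Expected DCO frequency = 0.1950 × 0.1533 ≈ 0.02989; observed = 22/1200 ≈ 0.01833.
Coefficient of coincidence = 0.01833/0.02989 ≈ 0.61; interference = 1 − 0.61 = 0.39.

0.39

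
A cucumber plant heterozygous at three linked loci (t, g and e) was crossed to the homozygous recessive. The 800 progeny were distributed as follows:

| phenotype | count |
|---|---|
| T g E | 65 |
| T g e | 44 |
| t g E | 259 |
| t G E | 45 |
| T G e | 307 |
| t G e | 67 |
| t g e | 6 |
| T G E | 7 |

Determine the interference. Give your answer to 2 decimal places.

0.30

The two most frequent reciprocal classes, T G e and t g E, are the parental types, so the F1 was T G e / t g E.
The two rarest classes, T G E and t g e, are the double crossovers. Comparing them with the parentals, only the e allele has switched, so e is the middle locus and the order is g – e – t.
g–e: (89 + 13)/800 = 0.1275; e–t: (132 + 13)/800 = 0.1812.
Expected DCO frequency = 0.1275 × 0.1812 ≈ 0.02310; observed = 13/800 ≈ 0.01625.
Coefficient of coincidence = 0.01625/0.02310 ≈ 0.70; interference = 1 − 0.70 = 0.30.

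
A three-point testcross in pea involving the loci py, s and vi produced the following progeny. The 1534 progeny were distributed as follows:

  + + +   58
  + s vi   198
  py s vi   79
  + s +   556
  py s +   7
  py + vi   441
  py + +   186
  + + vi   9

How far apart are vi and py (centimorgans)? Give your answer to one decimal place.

26.1 centimorgans

The two most frequent reciprocal classes, + s + and py + vi, are the parental types, so the F1 was + s + / py + vi.
The two rarest classes, py s + and + + vi, are the double crossovers. Comparing them with the parentals, only the py allele has switched, so py is the middle locus and the order is vi – py – s.
Crossovers in the vi–py interval produce the single-crossover classes + s vi and py + + (198 + 186 = 384) plus the double crossovers (16).
RF(vi–py) = (384 + 16) / 1534 = 400/1534 = 0.2608 → 26.1 centimorgans.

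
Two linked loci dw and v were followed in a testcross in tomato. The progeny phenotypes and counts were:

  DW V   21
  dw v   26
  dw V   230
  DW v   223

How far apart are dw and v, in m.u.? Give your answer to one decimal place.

The two most frequent classes, DW v (223) and dw V (230), are the parental types, so the F1 was DW v / dw V.
The recombinant classes are DW V and dw v: 21 + 26 = 47.
Recombination frequency = 47/500 = 0.0940 ≈ 9.4%, i.e. 9.4 m.u.

9.4 m.u.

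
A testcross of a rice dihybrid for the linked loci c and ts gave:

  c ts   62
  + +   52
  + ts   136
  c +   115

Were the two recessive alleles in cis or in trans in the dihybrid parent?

trans

The two most frequent classes are + ts (136) and c + (115); these are the parental (non-recombinant) types.
So the F1 carried + ts on one chromosome and c + on the other — the recessive alleles are on opposite chromosomes (trans / repulsion).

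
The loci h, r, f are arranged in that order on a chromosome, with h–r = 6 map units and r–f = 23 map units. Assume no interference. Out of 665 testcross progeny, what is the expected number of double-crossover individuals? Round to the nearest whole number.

Map distances give recombination frequencies of 0.060 and 0.230 for the two intervals.
With no interference, expected double-crossover frequency = 0.060 × 0.230 = 0.01380.
Expected number = 0.01380 × 665 = 9.18 ≈ 9.

9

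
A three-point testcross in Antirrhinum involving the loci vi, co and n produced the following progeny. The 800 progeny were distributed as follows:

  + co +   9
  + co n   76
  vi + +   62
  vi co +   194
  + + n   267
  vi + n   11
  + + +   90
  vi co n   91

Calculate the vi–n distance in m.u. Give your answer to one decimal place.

The two most frequent reciprocal classes, vi co + and + + n, are the parental types, so the F1 was vi co + / + + n.
The two rarest classes, + co + and vi + n, are the double crossovers. Comparing them with the parentals, only the vi allele has switched, so vi is the middle locus and the order is co – vi – n.
Crossovers in the vi–n interval produce the single-crossover classes vi co n and + + + (91 + 90 = 181) plus the double crossovers (20).
RF(vi–n) = (181 + 20) / 800 = 201/800 = 0.2512 → 25.1 m.u.

25.1 m.u.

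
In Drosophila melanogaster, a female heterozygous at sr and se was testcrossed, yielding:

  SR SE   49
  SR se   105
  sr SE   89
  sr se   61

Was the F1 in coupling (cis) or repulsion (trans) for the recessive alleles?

The two most frequent classes are SR se (105) and sr SE (89); these are the parental (non-recombinant) types.
So the F1 carried SR se on one chromosome and sr SE on the other — the recessive alleles are on opposite chromosomes (trans / repulsion).

trans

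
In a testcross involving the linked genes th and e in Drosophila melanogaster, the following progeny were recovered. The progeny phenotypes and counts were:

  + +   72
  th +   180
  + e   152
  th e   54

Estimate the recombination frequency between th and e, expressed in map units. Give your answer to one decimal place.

27.5 map units

The two most frequent classes, + e (152) and th + (180), are the parental types, so the F1 was + e / th +.
The recombinant classes are + + and th e: 72 + 54 = 126.
Recombination frequency = 126/458 = 0.2751 ≈ 27.5%, i.e. 27.5 map units.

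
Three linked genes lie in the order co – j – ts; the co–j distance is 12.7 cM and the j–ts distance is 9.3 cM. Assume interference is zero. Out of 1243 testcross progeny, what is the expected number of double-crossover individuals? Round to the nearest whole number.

Map distances give recombination frequencies of 0.127 and 0.093 for the two intervals.
With no interference, expected double-crossover frequency = 0.127 × 0.093 = 0.01181.
Expected number = 0.01181 × 1243 = 14.68 ≈ 15.

15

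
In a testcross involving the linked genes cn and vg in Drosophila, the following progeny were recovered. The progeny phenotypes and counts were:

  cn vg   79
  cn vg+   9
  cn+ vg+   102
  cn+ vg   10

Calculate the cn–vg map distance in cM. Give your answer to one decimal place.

The two most frequent classes, cn+ vg+ (102) and cn vg (79), are the parental types, so the F1 was cn+ vg+ / cn vg.
The recombinant classes are cn+ vg and cn vg+: 10 + 9 = 19.
Recombination frequency = 19/200 = 0.0950 ≈ 9.5%, i.e. 9.5 cM.

9.5 cM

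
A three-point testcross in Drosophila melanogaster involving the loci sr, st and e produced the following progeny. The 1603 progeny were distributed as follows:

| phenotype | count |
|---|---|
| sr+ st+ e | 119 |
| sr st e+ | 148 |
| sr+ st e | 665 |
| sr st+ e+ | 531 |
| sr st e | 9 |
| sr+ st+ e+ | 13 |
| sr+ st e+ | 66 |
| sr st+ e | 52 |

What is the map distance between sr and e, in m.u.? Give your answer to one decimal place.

8.7 m.u.

The two most frequent reciprocal classes, sr st+ e+ and sr+ st e, are the parental types, so the F1 was sr st+ e+ / sr+ st e.
The two rarest classes, sr+ st+ e+ and sr st e, are the double crossovers. Comparing them with the parentals, only the sr allele has switched, so sr is the middle locus and the order is e – sr – st.
Crossovers in the e–sr interval produce the single-crossover classes sr st+ e and sr+ st e+ (52 + 66 = 118) plus the double crossovers (22).
RF(e–sr) = (118 + 22) / 1603 = 140/1603 = 0.0873 → 8.7 m.u.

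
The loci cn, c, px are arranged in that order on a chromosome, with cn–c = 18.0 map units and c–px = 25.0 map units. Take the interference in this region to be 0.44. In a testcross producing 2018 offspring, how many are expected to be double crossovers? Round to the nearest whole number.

51

Map distances give recombination frequencies of 0.180 and 0.250 for the two intervals.
With interference 0.44 (so coincidence = 0.56), expected double-crossover frequency = 0.180 × 0.250 × 0.56 = 0.02520.
Expected number = 0.02520 × 2018 = 50.85 ≈ 51.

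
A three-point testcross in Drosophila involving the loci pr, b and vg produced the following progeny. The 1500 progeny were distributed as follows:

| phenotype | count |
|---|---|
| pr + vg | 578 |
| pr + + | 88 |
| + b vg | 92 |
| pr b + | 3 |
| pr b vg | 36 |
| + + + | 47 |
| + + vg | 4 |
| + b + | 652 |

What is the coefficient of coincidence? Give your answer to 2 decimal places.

The two most frequent reciprocal classes, pr + vg and + b +, are the parental types, so the F1 was pr + vg / + b +.
The two rarest classes, + + vg and pr b +, are the double crossovers. Comparing them with the parentals, only the pr allele has switched, so pr is the middle locus and the order is vg – pr – b.
vg–pr: (180 + 7)/1500 = 0.1247; pr–b: (83 + 7)/1500 = 0.0600.
Expected DCO frequency = 0.1247 × 0.0600 ≈ 0.00748; observed = 7/1500 ≈ 0.00467.
Coefficient of coincidence = 0.00467/0.00748 ≈ 0.62.

0.62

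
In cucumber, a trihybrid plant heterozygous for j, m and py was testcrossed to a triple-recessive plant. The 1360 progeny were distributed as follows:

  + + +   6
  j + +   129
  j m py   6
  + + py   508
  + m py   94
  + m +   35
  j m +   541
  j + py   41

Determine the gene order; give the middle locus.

The two most frequent reciprocal classes, + + py and j m +, are the parental types, so the F1 was + + py / j m +.
The two rarest classes, + + + and j m py, are the double crossovers. Comparing them with the parentals, only the py allele has switched, so py is the middle locus and the order is j – py – m.

py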